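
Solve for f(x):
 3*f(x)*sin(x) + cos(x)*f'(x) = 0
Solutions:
 f(x) = C1*cos(x)^3


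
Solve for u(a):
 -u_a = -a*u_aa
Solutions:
 u(a) = C1 + C2*a^2


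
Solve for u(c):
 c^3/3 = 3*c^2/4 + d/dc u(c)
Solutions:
 u(c) = C1 + c^4/12 - c^3/4


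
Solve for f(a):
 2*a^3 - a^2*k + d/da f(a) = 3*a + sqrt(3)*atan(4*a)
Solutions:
 f(a) = C1 - a^4/2 + a^3*k/3 + 3*a^2/2 + sqrt(3)*(a*atan(4*a) - log(16*a^2 + 1)/8)


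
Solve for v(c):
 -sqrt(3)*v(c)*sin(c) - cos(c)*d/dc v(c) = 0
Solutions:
 v(c) = C1*cos(c)^(sqrt(3))


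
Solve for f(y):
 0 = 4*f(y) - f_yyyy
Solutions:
 f(y) = C1*exp(-sqrt(2)*y) + C2*exp(sqrt(2)*y) + C3*sin(sqrt(2)*y) + C4*cos(sqrt(2)*y)


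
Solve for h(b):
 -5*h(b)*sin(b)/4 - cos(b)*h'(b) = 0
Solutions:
 h(b) = C1*cos(b)^(5/4)


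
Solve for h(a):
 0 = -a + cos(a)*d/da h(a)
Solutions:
 h(a) = C1 + Integral(a/cos(a), a)


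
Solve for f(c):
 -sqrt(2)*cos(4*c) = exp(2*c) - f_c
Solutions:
 f(c) = C1 + exp(2*c)/2 + sqrt(2)*sin(4*c)/4


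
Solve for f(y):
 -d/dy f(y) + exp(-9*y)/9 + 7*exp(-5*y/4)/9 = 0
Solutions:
 f(y) = C1 - exp(-9*y)/81 - 28*exp(-5*y/4)/45


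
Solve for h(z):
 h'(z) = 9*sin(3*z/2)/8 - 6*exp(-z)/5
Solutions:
 h(z) = C1 - 3*cos(3*z/2)/4 + 6*exp(-z)/5


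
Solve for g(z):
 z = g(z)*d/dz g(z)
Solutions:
 g(z) = -sqrt(C1 + z^2)
 g(z) = sqrt(C1 + z^2)


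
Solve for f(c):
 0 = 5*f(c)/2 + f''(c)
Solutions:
 f(c) = C1*sin(sqrt(10)*c/2) + C2*cos(sqrt(10)*c/2)


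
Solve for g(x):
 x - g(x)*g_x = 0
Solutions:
 g(x) = -sqrt(C1 + x^2)
 g(x) = sqrt(C1 + x^2)


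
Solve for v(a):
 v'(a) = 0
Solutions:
 v(a) = C1


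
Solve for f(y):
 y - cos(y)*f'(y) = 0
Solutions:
 f(y) = C1 + Integral(y/cos(y), y)


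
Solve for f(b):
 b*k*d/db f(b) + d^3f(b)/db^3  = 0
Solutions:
 f(b) = C1 + Integral(C2*airyai(b*(-k)^(1/3)) + C3*airybi(b*(-k)^(1/3)), b)


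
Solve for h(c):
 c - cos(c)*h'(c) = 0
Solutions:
 h(c) = C1 + Integral(c/cos(c), c)


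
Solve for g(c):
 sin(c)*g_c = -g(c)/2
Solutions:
 g(c) = C1*(cos(c) + 1)^(1/4)/(cos(c) - 1)^(1/4)


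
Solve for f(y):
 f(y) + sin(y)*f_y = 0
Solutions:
 f(y) = C1*sqrt(cos(y) + 1)/sqrt(cos(y) - 1)


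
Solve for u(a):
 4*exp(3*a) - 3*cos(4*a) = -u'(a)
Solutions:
 u(a) = C1 - 4*exp(3*a)/3 + 3*sin(4*a)/4


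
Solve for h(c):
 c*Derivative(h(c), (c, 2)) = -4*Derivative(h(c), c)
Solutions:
 h(c) = C1 + C2/c^3


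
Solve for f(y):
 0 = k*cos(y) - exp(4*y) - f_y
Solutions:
 f(y) = C1 + k*sin(y) - exp(4*y)/4


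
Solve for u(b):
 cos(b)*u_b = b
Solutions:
 u(b) = C1 + Integral(b/cos(b), b)


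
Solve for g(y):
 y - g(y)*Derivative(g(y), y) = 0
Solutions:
 g(y) = -sqrt(C1 + y^2)
 g(y) = sqrt(C1 + y^2)


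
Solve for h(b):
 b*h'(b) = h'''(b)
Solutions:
 h(b) = C1 + Integral(C2*airyai(b) + C3*airybi(b), b)


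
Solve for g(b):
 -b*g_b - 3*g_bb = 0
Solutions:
 g(b) = C1 + C2*erf(sqrt(6)*b/6)


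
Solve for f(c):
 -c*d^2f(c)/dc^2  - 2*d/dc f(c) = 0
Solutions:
 f(c) = C1 + C2/c


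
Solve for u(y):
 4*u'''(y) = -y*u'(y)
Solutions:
 u(y) = C1 + Integral(C2*airyai(-2^(1/3)*y/2) + C3*airybi(-2^(1/3)*y/2), y)


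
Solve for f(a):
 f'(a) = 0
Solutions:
 f(a) = C1


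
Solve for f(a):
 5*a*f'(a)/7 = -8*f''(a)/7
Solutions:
 f(a) = C1 + C2*erf(sqrt(5)*a/4)


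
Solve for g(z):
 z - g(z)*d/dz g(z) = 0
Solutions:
 g(z) = -sqrt(C1 + z^2)
 g(z) = sqrt(C1 + z^2)


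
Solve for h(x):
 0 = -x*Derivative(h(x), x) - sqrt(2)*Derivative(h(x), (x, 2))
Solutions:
 h(x) = C1 + C2*erf(2^(1/4)*x/2)


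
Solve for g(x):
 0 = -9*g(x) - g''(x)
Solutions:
 g(x) = C1*sin(3*x) + C2*cos(3*x)


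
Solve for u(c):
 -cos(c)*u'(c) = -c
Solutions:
 u(c) = C1 + Integral(c/cos(c), c)


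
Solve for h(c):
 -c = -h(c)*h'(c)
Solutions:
 h(c) = -sqrt(C1 + c^2)
 h(c) = sqrt(C1 + c^2)


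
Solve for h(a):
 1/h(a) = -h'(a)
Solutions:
 h(a) = -sqrt(C1 - 2*a)
 h(a) = sqrt(C1 - 2*a)


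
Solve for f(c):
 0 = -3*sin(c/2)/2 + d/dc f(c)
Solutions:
 f(c) = C1 - 3*cos(c/2)


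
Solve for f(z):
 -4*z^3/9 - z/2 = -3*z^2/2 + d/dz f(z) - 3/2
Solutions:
 f(z) = C1 - z^4/9 + z^3/2 - z^2/4 + 3*z/2


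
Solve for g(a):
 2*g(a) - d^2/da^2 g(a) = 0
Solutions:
 g(a) = C1*exp(-sqrt(2)*a) + C2*exp(sqrt(2)*a)


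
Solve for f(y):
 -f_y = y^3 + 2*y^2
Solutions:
 f(y) = C1 - y^4/4 - 2*y^3/3


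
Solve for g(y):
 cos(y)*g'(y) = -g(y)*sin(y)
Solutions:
 g(y) = C1*cos(y)


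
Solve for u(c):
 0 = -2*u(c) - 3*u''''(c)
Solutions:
 u(c) = (C1*sin(6^(3/4)*c/6) + C2*cos(6^(3/4)*c/6))*exp(-6^(3/4)*c/6) + (C3*sin(6^(3/4)*c/6) + C4*cos(6^(3/4)*c/6))*exp(6^(3/4)*c/6)


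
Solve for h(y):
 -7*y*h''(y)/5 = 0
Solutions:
 h(y) = C1 + C2*y


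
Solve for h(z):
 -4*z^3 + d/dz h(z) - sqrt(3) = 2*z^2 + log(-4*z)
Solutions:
 h(z) = C1 + z^4 + 2*z^3/3 + z*log(-z) + z*(-1 + 2*log(2) + sqrt(3))


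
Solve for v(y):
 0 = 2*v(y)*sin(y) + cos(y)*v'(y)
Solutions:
 v(y) = C1*cos(y)^2


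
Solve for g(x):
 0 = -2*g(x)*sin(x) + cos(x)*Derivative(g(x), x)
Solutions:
 g(x) = C1/cos(x)^2


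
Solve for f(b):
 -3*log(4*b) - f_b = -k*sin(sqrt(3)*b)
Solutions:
 f(b) = C1 - 3*b*log(b) - 6*b*log(2) + 3*b - sqrt(3)*k*cos(sqrt(3)*b)/3


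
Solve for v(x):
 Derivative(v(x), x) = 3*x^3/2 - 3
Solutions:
 v(x) = C1 + 3*x^4/8 - 3*x


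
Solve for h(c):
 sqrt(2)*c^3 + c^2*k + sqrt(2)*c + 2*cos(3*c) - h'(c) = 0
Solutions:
 h(c) = C1 + sqrt(2)*c^4/4 + c^3*k/3 + sqrt(2)*c^2/2 + 2*sin(3*c)/3


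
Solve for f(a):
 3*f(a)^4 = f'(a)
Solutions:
 f(a) = (-1/(C1 + 9*a))^(1/3)
 f(a) = (-1/(C1 + 3*a))^(1/3)*(-3^(2/3) - 3*3^(1/6)*I)/6
 f(a) = (-1/(C1 + 3*a))^(1/3)*(-3^(2/3) + 3*3^(1/6)*I)/6


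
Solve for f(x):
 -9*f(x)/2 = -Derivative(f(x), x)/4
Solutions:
 f(x) = C1*exp(18*x)


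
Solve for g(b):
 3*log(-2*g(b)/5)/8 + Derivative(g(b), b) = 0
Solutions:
 8*Integral(1/(log(-_y) - log(5) + log(2)), (_y, g(b)))/3 = C1 - b


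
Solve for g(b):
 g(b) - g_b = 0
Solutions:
 g(b) = C1*exp(b)


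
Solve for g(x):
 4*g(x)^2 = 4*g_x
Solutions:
 g(x) = -1/(C1 + x)


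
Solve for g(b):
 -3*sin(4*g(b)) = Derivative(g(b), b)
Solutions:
 g(b) = -acos((-C1 - exp(24*b))/(C1 - exp(24*b)))/4 + pi/2
 g(b) = acos((-C1 - exp(24*b))/(C1 - exp(24*b)))/4


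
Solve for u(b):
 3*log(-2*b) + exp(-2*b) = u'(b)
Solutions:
 u(b) = C1 + 3*b*log(-b) + 3*b*(-1 + log(2)) - exp(-2*b)/2


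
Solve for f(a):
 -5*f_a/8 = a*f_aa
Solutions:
 f(a) = C1 + C2*a^(3/8)


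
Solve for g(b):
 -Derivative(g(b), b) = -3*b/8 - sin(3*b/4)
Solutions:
 g(b) = C1 + 3*b^2/16 - 4*cos(3*b/4)/3


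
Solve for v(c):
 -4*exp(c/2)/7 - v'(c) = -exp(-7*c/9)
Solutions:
 v(c) = C1 - 8*exp(c/2)/7 - 9*exp(-7*c/9)/7


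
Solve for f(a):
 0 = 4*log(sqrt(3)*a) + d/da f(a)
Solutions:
 f(a) = C1 - 4*a*log(a) - a*log(9) + 4*a


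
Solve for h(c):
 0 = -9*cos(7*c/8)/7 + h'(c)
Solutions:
 h(c) = C1 + 72*sin(7*c/8)/49


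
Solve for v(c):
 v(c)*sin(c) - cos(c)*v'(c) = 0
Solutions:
 v(c) = C1/cos(c)


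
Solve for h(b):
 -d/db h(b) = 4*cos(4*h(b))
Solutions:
 h(b) = -asin((C1 + exp(32*b))/(C1 - exp(32*b)))/4 + pi/4
 h(b) = asin((C1 + exp(32*b))/(C1 - exp(32*b)))/4


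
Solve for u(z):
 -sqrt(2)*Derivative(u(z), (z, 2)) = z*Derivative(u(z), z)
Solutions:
 u(z) = C1 + C2*erf(2^(1/4)*z/2)


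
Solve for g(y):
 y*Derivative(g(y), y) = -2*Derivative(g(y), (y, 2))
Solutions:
 g(y) = C1 + C2*erf(y/2)


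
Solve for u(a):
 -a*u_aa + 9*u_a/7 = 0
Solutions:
 u(a) = C1 + C2*a^(16/7)


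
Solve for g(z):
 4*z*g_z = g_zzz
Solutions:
 g(z) = C1 + Integral(C2*airyai(2^(2/3)*z) + C3*airybi(2^(2/3)*z), z)


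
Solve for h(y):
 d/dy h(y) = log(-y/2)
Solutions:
 h(y) = C1 + y*log(-y) + y*(-1 - log(2))


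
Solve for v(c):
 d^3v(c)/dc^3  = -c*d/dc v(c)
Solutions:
 v(c) = C1 + Integral(C2*airyai(-c) + C3*airybi(-c), c)


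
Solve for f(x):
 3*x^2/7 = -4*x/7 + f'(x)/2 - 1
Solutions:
 f(x) = C1 + 2*x^3/7 + 4*x^2/7 + 2*x


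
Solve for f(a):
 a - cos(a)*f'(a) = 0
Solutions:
 f(a) = C1 + Integral(a/cos(a), a)


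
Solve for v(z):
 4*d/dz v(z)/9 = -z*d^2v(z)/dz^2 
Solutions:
 v(z) = C1 + C2*z^(5/9)


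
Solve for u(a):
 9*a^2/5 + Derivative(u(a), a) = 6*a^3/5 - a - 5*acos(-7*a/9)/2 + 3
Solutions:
 u(a) = C1 + 3*a^4/10 - 3*a^3/5 - a^2/2 - 5*a*acos(-7*a/9)/2 + 3*a - 5*sqrt(81 - 49*a^2)/14


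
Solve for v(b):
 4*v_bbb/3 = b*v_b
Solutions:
 v(b) = C1 + Integral(C2*airyai(6^(1/3)*b/2) + C3*airybi(6^(1/3)*b/2), b)


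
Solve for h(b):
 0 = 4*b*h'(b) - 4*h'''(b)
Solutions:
 h(b) = C1 + Integral(C2*airyai(b) + C3*airybi(b), b)


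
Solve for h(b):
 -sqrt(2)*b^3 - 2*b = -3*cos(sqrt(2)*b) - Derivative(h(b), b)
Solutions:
 h(b) = C1 + sqrt(2)*b^4/4 + b^2 - 3*sqrt(2)*sin(sqrt(2)*b)/2


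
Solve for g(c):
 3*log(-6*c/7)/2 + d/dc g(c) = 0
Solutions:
 g(c) = C1 - 3*c*log(-c)/2 + 3*c*(-log(6) + 1 + log(7))/2


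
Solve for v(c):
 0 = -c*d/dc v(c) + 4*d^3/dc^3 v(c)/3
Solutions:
 v(c) = C1 + Integral(C2*airyai(6^(1/3)*c/2) + C3*airybi(6^(1/3)*c/2), c)


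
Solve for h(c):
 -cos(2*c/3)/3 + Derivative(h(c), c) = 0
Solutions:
 h(c) = C1 + sin(2*c/3)/2


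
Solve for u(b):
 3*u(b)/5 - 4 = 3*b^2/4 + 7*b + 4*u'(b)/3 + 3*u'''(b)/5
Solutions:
 u(b) = C1*exp(-b*(-40*18^(1/3)/(243 + sqrt(155049))^(1/3) + 12^(1/3)*(243 + sqrt(155049))^(1/3))/36)*sin(2^(1/3)*3^(1/6)*b*(120/(243 + sqrt(155049))^(1/3) + 2^(1/3)*3^(2/3)*(243 + sqrt(155049))^(1/3))/36) + C2*exp(-b*(-40*18^(1/3)/(243 + sqrt(155049))^(1/3) + 12^(1/3)*(243 + sqrt(155049))^(1/3))/36)*cos(2^(1/3)*3^(1/6)*b*(120/(243 + sqrt(155049))^(1/3) + 2^(1/3)*3^(2/3)*(243 + sqrt(155049))^(1/3))/36) + C3*exp(b*(-40*18^(1/3)/(243 + sqrt(155049))^(1/3) + 12^(1/3)*(243 + sqrt(155049))^(1/3))/18) + 5*b^2/4 + 155*b/9 + 3640/81


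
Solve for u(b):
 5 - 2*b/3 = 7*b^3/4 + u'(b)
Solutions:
 u(b) = C1 - 7*b^4/16 - b^2/3 + 5*b


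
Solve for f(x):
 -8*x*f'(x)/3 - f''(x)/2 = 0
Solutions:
 f(x) = C1 + C2*erf(2*sqrt(6)*x/3)


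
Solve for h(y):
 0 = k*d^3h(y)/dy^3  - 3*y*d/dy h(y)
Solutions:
 h(y) = C1 + Integral(C2*airyai(3^(1/3)*y*(1/k)^(1/3)) + C3*airybi(3^(1/3)*y*(1/k)^(1/3)), y)


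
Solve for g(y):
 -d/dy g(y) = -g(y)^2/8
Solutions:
 g(y) = -8/(C1 + y)


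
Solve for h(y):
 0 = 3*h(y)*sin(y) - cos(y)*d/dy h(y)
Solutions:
 h(y) = C1/cos(y)^3


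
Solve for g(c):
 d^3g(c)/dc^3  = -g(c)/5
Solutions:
 g(c) = C3*exp(-5^(2/3)*c/5) + (C1*sin(sqrt(3)*5^(2/3)*c/10) + C2*cos(sqrt(3)*5^(2/3)*c/10))*exp(5^(2/3)*c/10)


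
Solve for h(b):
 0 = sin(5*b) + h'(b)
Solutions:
 h(b) = C1 + cos(5*b)/5


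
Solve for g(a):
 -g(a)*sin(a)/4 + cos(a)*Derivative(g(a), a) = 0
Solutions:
 g(a) = C1/cos(a)^(1/4)


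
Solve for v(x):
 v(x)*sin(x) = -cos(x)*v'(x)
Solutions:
 v(x) = C1*cos(x)


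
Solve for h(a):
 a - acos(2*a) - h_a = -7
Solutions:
 h(a) = C1 + a^2/2 - a*acos(2*a) + 7*a + sqrt(1 - 4*a^2)/2


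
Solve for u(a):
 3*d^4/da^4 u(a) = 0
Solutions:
 u(a) = C1 + C2*a + C3*a^2 + C4*a^3


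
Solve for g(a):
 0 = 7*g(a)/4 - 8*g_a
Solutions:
 g(a) = C1*exp(7*a/32)


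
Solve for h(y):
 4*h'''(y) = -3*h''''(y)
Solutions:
 h(y) = C1 + C2*y + C3*y^2 + C4*exp(-4*y/3)


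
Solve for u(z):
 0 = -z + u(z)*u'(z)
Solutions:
 u(z) = -sqrt(C1 + z^2)
 u(z) = sqrt(C1 + z^2)


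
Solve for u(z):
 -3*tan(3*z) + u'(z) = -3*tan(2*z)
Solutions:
 u(z) = C1 + 3*log(cos(2*z))/2 - log(cos(3*z))


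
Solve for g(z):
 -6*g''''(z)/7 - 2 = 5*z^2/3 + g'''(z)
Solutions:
 g(z) = C1 + C2*z + C3*z^2 + C4*exp(-7*z/6) - z^5/36 + 5*z^4/42 - 109*z^3/147


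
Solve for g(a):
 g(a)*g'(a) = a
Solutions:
 g(a) = -sqrt(C1 + a^2)
 g(a) = sqrt(C1 + a^2)


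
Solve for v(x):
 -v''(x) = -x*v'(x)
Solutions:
 v(x) = C1 + C2*erfi(sqrt(2)*x/2)


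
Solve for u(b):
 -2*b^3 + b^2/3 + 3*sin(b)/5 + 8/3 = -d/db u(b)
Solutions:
 u(b) = C1 + b^4/2 - b^3/9 - 8*b/3 + 3*cos(b)/5


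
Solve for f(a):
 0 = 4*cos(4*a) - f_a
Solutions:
 f(a) = C1 + sin(4*a)


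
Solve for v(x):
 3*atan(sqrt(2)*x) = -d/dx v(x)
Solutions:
 v(x) = C1 - 3*x*atan(sqrt(2)*x) + 3*sqrt(2)*log(2*x^2 + 1)/4


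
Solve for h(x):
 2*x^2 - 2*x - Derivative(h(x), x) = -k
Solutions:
 h(x) = C1 + k*x + 2*x^3/3 - x^2


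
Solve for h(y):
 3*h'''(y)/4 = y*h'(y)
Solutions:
 h(y) = C1 + Integral(C2*airyai(6^(2/3)*y/3) + C3*airybi(6^(2/3)*y/3), y)


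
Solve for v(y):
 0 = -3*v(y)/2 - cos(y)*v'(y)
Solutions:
 v(y) = C1*(sin(y) - 1)^(3/4)/(sin(y) + 1)^(3/4)


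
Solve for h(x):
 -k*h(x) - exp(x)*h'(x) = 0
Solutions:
 h(x) = C1*exp(k*exp(-x))


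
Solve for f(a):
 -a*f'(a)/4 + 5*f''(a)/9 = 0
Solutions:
 f(a) = C1 + C2*erfi(3*sqrt(10)*a/20)


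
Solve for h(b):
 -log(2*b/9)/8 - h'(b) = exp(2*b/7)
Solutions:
 h(b) = C1 - b*log(b)/8 + b*(-log(2) + 1 + 2*log(3))/8 - 7*exp(2*b/7)/2


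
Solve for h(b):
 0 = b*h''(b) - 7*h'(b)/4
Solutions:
 h(b) = C1 + C2*b^(11/4)


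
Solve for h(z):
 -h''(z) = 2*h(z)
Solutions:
 h(z) = C1*sin(sqrt(2)*z) + C2*cos(sqrt(2)*z)


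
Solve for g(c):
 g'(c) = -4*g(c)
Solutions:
 g(c) = C1*exp(-4*c)


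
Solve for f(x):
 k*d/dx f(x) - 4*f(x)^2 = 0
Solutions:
 f(x) = -k/(C1*k + 4*x)


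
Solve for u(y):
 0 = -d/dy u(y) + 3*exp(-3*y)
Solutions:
 u(y) = C1 - exp(-3*y)


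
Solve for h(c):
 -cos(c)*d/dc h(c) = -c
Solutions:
 h(c) = C1 + Integral(c/cos(c), c)


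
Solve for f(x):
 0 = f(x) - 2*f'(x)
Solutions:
 f(x) = C1*exp(x/2)


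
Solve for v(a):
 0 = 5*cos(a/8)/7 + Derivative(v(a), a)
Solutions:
 v(a) = C1 - 40*sin(a/8)/7


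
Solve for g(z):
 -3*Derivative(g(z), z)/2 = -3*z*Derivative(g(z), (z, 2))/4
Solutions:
 g(z) = C1 + C2*z^3


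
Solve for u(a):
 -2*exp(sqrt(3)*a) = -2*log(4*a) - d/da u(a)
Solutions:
 u(a) = C1 - 2*a*log(a) + 2*a*(1 - 2*log(2)) + 2*sqrt(3)*exp(sqrt(3)*a)/3


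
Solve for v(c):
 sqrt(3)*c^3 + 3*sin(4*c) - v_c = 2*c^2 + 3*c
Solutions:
 v(c) = C1 + sqrt(3)*c^4/4 - 2*c^3/3 - 3*c^2/2 - 3*cos(4*c)/4


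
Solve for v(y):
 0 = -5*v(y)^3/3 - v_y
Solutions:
 v(y) = -sqrt(6)*sqrt(-1/(C1 - 5*y))/2
 v(y) = sqrt(6)*sqrt(-1/(C1 - 5*y))/2


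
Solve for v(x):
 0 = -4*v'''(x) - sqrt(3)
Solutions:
 v(x) = C1 + C2*x + C3*x^2 - sqrt(3)*x^3/24


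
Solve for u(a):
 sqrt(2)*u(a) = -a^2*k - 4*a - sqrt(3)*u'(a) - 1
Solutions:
 u(a) = C1*exp(-sqrt(6)*a/3) - sqrt(2)*a^2*k/2 + sqrt(3)*a*k - 2*sqrt(2)*a - 3*sqrt(2)*k/2 - sqrt(2)/2 + 2*sqrt(3)


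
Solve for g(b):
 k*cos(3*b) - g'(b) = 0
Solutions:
 g(b) = C1 + k*sin(3*b)/3


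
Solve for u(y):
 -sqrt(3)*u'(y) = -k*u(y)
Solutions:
 u(y) = C1*exp(sqrt(3)*k*y/3)


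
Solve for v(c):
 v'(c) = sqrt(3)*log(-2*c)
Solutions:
 v(c) = C1 + sqrt(3)*c*log(-c) + sqrt(3)*c*(-1 + log(2))


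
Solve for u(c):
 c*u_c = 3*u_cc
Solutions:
 u(c) = C1 + C2*erfi(sqrt(6)*c/6)


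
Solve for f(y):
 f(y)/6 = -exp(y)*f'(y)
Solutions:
 f(y) = C1*exp(exp(-y)/6)


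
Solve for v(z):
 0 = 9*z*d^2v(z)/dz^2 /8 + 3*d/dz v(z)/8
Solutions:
 v(z) = C1 + C2*z^(2/3)


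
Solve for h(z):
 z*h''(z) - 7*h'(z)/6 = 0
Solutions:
 h(z) = C1 + C2*z^(13/6)


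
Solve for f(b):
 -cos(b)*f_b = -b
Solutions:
 f(b) = C1 + Integral(b/cos(b), b)


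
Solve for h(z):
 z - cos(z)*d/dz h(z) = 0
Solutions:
 h(z) = C1 + Integral(z/cos(z), z)


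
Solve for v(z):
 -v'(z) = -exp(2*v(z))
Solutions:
 v(z) = log(-sqrt(-1/(C1 + z))) - log(2)/2
 v(z) = log(-1/(C1 + z))/2 - log(2)/2


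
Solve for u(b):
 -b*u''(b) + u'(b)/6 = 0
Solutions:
 u(b) = C1 + C2*b^(7/6)


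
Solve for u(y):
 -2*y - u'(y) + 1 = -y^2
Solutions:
 u(y) = C1 + y^3/3 - y^2 + y


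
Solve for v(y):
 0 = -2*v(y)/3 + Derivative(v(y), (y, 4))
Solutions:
 v(y) = C1*exp(-2^(1/4)*3^(3/4)*y/3) + C2*exp(2^(1/4)*3^(3/4)*y/3) + C3*sin(2^(1/4)*3^(3/4)*y/3) + C4*cos(2^(1/4)*3^(3/4)*y/3)


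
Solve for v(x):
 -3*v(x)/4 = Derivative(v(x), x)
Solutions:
 v(x) = C1*exp(-3*x/4)


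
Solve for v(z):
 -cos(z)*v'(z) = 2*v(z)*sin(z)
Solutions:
 v(z) = C1*cos(z)^2


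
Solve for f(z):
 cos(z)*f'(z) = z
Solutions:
 f(z) = C1 + Integral(z/cos(z), z)


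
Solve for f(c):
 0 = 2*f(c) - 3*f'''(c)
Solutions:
 f(c) = C3*exp(2^(1/3)*3^(2/3)*c/3) + (C1*sin(2^(1/3)*3^(1/6)*c/2) + C2*cos(2^(1/3)*3^(1/6)*c/2))*exp(-2^(1/3)*3^(2/3)*c/6)


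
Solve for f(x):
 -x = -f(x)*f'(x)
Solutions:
 f(x) = -sqrt(C1 + x^2)
 f(x) = sqrt(C1 + x^2)


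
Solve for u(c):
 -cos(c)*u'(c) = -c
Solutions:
 u(c) = C1 + Integral(c/cos(c), c)


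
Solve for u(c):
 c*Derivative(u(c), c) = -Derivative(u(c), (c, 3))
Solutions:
 u(c) = C1 + Integral(C2*airyai(-c) + C3*airybi(-c), c)


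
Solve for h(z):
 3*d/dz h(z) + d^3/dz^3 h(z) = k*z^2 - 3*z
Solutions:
 h(z) = C1 + C2*sin(sqrt(3)*z) + C3*cos(sqrt(3)*z) + k*z^3/9 - 2*k*z/9 - z^2/2


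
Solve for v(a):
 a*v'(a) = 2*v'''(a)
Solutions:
 v(a) = C1 + Integral(C2*airyai(2^(2/3)*a/2) + C3*airybi(2^(2/3)*a/2), a)


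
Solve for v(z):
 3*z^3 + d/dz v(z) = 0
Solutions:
 v(z) = C1 - 3*z^4/4


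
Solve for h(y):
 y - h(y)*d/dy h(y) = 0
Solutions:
 h(y) = -sqrt(C1 + y^2)
 h(y) = sqrt(C1 + y^2)


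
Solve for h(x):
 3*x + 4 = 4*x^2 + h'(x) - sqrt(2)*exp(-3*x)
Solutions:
 h(x) = C1 - 4*x^3/3 + 3*x^2/2 + 4*x - sqrt(2)*exp(-3*x)/3


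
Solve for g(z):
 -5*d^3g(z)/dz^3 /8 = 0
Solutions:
 g(z) = C1 + C2*z + C3*z^2


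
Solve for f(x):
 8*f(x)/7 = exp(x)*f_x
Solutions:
 f(x) = C1*exp(-8*exp(-x)/7)


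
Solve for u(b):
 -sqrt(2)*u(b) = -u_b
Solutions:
 u(b) = C1*exp(sqrt(2)*b)


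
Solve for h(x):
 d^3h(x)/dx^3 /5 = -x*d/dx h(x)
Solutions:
 h(x) = C1 + Integral(C2*airyai(-5^(1/3)*x) + C3*airybi(-5^(1/3)*x), x)


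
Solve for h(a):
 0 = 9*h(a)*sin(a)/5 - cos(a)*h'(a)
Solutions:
 h(a) = C1/cos(a)^(9/5)


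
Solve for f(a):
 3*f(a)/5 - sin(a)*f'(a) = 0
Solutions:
 f(a) = C1*(cos(a) - 1)^(3/10)/(cos(a) + 1)^(3/10)


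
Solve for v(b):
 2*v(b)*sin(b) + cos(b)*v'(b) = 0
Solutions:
 v(b) = C1*cos(b)^2


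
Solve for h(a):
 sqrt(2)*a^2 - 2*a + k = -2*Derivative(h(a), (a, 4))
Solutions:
 h(a) = C1 + C2*a + C3*a^2 + C4*a^3 - sqrt(2)*a^6/720 + a^5/120 - a^4*k/48


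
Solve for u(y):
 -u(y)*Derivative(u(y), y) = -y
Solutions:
 u(y) = -sqrt(C1 + y^2)
 u(y) = sqrt(C1 + y^2)


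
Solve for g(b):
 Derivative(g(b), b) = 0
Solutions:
 g(b) = C1


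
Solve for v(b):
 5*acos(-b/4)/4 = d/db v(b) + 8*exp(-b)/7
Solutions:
 v(b) = C1 + 5*b*acos(-b/4)/4 + 5*sqrt(16 - b^2)/4 + 8*exp(-b)/7


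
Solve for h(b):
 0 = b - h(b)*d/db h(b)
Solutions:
 h(b) = -sqrt(C1 + b^2)
 h(b) = sqrt(C1 + b^2)


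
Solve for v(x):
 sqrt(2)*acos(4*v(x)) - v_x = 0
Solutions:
 Integral(1/acos(4*_y), (_y, v(x))) = C1 + sqrt(2)*x


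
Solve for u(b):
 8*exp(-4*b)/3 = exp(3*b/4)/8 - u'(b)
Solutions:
 u(b) = C1 + exp(3*b/4)/6 + 2*exp(-4*b)/3


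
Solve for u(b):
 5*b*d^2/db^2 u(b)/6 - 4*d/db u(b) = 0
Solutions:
 u(b) = C1 + C2*b^(29/5)


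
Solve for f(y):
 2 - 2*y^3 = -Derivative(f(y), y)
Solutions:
 f(y) = C1 + y^4/2 - 2*y


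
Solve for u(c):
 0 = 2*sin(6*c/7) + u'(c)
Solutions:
 u(c) = C1 + 7*cos(6*c/7)/3


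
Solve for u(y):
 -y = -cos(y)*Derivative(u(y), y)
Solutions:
 u(y) = C1 + Integral(y/cos(y), y)


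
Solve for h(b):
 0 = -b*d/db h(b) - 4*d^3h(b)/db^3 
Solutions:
 h(b) = C1 + Integral(C2*airyai(-2^(1/3)*b/2) + C3*airybi(-2^(1/3)*b/2), b)


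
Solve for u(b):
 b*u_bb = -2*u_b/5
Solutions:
 u(b) = C1 + C2*b^(3/5)


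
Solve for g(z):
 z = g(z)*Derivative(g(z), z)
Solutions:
 g(z) = -sqrt(C1 + z^2)
 g(z) = sqrt(C1 + z^2)


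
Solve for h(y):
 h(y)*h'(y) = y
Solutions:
 h(y) = -sqrt(C1 + y^2)
 h(y) = sqrt(C1 + y^2)


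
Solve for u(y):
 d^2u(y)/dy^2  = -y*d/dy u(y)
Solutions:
 u(y) = C1 + C2*erf(sqrt(2)*y/2)


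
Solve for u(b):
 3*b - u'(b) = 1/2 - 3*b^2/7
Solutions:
 u(b) = C1 + b^3/7 + 3*b^2/2 - b/2


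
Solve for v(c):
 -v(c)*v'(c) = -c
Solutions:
 v(c) = -sqrt(C1 + c^2)
 v(c) = sqrt(C1 + c^2)


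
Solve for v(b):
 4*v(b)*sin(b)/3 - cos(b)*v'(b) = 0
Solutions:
 v(b) = C1/cos(b)^(4/3)


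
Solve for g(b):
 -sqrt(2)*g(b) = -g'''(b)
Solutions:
 g(b) = C3*exp(2^(1/6)*b) + (C1*sin(2^(1/6)*sqrt(3)*b/2) + C2*cos(2^(1/6)*sqrt(3)*b/2))*exp(-2^(1/6)*b/2)


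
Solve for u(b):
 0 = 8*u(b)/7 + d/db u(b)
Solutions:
 u(b) = C1*exp(-8*b/7)


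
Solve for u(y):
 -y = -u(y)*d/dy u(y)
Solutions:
 u(y) = -sqrt(C1 + y^2)
 u(y) = sqrt(C1 + y^2)


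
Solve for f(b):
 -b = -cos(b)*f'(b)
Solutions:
 f(b) = C1 + Integral(b/cos(b), b)


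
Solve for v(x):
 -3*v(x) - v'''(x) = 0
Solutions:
 v(x) = C3*exp(-3^(1/3)*x) + (C1*sin(3^(5/6)*x/2) + C2*cos(3^(5/6)*x/2))*exp(3^(1/3)*x/2)


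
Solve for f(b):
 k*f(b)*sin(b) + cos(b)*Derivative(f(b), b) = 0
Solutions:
 f(b) = C1*exp(k*log(cos(b)))


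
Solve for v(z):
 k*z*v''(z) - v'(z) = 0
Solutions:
 v(z) = C1 + z^(((re(k) + 1)*re(k) + im(k)^2)/(re(k)^2 + im(k)^2))*(C2*sin(log(z)*Abs(im(k))/(re(k)^2 + im(k)^2)) + C3*cos(log(z)*im(k)/(re(k)^2 + im(k)^2)))


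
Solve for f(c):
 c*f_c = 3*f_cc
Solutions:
 f(c) = C1 + C2*erfi(sqrt(6)*c/6)


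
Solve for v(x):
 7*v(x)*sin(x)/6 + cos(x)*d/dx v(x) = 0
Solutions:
 v(x) = C1*cos(x)^(7/6)


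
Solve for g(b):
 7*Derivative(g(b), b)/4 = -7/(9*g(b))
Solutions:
 g(b) = -sqrt(C1 - 8*b)/3
 g(b) = sqrt(C1 - 8*b)/3


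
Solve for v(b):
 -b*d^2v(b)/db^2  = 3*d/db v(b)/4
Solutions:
 v(b) = C1 + C2*b^(1/4)


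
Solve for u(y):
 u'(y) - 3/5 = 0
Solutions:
 u(y) = C1 + 3*y/5


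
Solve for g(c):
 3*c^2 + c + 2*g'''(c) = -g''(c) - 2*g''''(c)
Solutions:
 g(c) = C1 + C2*c - c^4/4 + 11*c^3/6 - 5*c^2 + (C3*sin(c/2) + C4*cos(c/2))*exp(-c/2)


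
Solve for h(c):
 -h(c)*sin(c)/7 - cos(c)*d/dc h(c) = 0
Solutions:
 h(c) = C1*cos(c)^(1/7)


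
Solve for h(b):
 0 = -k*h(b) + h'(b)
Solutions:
 h(b) = C1*exp(b*k)


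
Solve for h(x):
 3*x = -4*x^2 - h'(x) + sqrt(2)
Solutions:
 h(x) = C1 - 4*x^3/3 - 3*x^2/2 + sqrt(2)*x


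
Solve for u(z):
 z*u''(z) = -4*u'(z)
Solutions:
 u(z) = C1 + C2/z^3


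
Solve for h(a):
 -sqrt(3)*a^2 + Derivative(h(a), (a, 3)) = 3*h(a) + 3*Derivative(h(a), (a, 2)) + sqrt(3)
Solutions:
 h(a) = C1*exp(a*(-2^(2/3)*(sqrt(21) + 5)^(1/3)/4 - 2^(1/3)/(2*(sqrt(21) + 5)^(1/3)) + 1))*sin(2^(1/3)*sqrt(3)*a*(-2^(1/3)*(sqrt(21) + 5)^(1/3) + 2/(sqrt(21) + 5)^(1/3))/4) + C2*exp(a*(-2^(2/3)*(sqrt(21) + 5)^(1/3)/4 - 2^(1/3)/(2*(sqrt(21) + 5)^(1/3)) + 1))*cos(2^(1/3)*sqrt(3)*a*(-2^(1/3)*(sqrt(21) + 5)^(1/3) + 2/(sqrt(21) + 5)^(1/3))/4) + C3*exp(a*(2^(1/3)/(sqrt(21) + 5)^(1/3) + 1 + 2^(2/3)*(sqrt(21) + 5)^(1/3)/2)) - sqrt(3)*a^2/3 + sqrt(3)/3


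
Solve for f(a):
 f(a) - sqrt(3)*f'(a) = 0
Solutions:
 f(a) = C1*exp(sqrt(3)*a/3)


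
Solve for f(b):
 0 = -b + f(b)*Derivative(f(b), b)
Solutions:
 f(b) = -sqrt(C1 + b^2)
 f(b) = sqrt(C1 + b^2)


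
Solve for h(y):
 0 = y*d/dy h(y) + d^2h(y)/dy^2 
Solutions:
 h(y) = C1 + C2*erf(sqrt(2)*y/2)


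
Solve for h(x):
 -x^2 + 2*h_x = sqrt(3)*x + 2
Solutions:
 h(x) = C1 + x^3/6 + sqrt(3)*x^2/4 + x


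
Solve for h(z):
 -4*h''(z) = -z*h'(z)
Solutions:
 h(z) = C1 + C2*erfi(sqrt(2)*z/4)


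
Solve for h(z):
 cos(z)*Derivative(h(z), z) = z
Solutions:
 h(z) = C1 + Integral(z/cos(z), z)


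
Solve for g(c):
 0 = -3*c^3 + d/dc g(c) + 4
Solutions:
 g(c) = C1 + 3*c^4/4 - 4*c


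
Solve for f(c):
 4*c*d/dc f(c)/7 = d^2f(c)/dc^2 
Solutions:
 f(c) = C1 + C2*erfi(sqrt(14)*c/7)


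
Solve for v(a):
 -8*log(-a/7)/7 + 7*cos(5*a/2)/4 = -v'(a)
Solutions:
 v(a) = C1 + 8*a*log(-a)/7 - 8*a*log(7)/7 - 8*a/7 - 7*sin(5*a/2)/10


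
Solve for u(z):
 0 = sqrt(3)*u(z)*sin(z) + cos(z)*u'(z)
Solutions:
 u(z) = C1*cos(z)^(sqrt(3))


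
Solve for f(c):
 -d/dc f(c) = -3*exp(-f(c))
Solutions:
 f(c) = log(C1 + 3*c)


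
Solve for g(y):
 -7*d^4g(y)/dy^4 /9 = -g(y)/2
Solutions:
 g(y) = C1*exp(-14^(3/4)*sqrt(3)*y/14) + C2*exp(14^(3/4)*sqrt(3)*y/14) + C3*sin(14^(3/4)*sqrt(3)*y/14) + C4*cos(14^(3/4)*sqrt(3)*y/14)


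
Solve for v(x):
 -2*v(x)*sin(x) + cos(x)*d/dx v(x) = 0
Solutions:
 v(x) = C1/cos(x)^2


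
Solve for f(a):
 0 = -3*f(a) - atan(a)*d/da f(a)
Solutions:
 f(a) = C1*exp(-3*Integral(1/atan(a), a))


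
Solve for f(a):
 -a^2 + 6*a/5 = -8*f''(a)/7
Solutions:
 f(a) = C1 + C2*a + 7*a^4/96 - 7*a^3/40


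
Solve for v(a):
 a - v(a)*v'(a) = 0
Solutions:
 v(a) = -sqrt(C1 + a^2)
 v(a) = sqrt(C1 + a^2)


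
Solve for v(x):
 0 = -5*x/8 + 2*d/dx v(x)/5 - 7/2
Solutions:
 v(x) = C1 + 25*x^2/32 + 35*x/4


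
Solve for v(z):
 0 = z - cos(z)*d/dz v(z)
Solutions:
 v(z) = C1 + Integral(z/cos(z), z)


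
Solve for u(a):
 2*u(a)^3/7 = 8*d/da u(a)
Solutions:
 u(a) = -sqrt(14)*sqrt(-1/(C1 + a))
 u(a) = sqrt(14)*sqrt(-1/(C1 + a))


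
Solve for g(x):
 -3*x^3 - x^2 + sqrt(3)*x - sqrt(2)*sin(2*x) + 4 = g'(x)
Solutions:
 g(x) = C1 - 3*x^4/4 - x^3/3 + sqrt(3)*x^2/2 + 4*x + sqrt(2)*cos(2*x)/2


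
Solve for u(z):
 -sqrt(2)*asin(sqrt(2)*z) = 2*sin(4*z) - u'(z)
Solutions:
 u(z) = C1 + sqrt(2)*(z*asin(sqrt(2)*z) + sqrt(2)*sqrt(1 - 2*z^2)/2) - cos(4*z)/2


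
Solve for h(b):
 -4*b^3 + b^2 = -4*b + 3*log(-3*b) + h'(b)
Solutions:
 h(b) = C1 - b^4 + b^3/3 + 2*b^2 - 3*b*log(-b) + 3*b*(1 - log(3))


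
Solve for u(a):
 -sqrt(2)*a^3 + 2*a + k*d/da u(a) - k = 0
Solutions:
 u(a) = C1 + sqrt(2)*a^4/(4*k) - a^2/k + a


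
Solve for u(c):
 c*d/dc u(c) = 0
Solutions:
 u(c) = C1


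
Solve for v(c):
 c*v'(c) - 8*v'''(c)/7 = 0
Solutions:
 v(c) = C1 + Integral(C2*airyai(7^(1/3)*c/2) + C3*airybi(7^(1/3)*c/2), c)


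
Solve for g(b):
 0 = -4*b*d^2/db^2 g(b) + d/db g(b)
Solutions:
 g(b) = C1 + C2*b^(5/4)


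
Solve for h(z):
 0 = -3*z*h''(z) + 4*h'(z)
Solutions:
 h(z) = C1 + C2*z^(7/3)


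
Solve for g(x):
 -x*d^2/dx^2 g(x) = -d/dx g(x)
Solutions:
 g(x) = C1 + C2*x^2


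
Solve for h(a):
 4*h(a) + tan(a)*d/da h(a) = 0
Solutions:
 h(a) = C1/sin(a)^4


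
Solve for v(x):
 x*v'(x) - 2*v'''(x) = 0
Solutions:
 v(x) = C1 + Integral(C2*airyai(2^(2/3)*x/2) + C3*airybi(2^(2/3)*x/2), x)


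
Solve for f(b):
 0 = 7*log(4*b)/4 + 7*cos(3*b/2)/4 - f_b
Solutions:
 f(b) = C1 + 7*b*log(b)/4 - 7*b/4 + 7*b*log(2)/2 + 7*sin(3*b/2)/6


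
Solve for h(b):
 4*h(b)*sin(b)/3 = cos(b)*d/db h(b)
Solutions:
 h(b) = C1/cos(b)^(4/3)


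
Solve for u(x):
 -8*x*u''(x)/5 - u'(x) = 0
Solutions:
 u(x) = C1 + C2*x^(3/8)


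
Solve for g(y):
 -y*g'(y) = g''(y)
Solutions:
 g(y) = C1 + C2*erf(sqrt(2)*y/2)


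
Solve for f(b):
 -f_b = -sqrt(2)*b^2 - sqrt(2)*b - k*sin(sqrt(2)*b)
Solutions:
 f(b) = C1 + sqrt(2)*b^3/3 + sqrt(2)*b^2/2 - sqrt(2)*k*cos(sqrt(2)*b)/2


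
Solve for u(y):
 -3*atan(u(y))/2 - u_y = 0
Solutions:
 Integral(1/atan(_y), (_y, u(y))) = C1 - 3*y/2


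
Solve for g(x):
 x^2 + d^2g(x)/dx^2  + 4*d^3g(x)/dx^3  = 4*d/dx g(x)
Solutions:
 g(x) = C1 + C2*exp(x*(-1 + sqrt(65))/8) + C3*exp(-x*(1 + sqrt(65))/8) + x^3/12 + x^2/16 + 17*x/32


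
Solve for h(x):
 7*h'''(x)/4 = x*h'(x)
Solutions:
 h(x) = C1 + Integral(C2*airyai(14^(2/3)*x/7) + C3*airybi(14^(2/3)*x/7), x)


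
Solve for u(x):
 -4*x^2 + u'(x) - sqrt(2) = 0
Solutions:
 u(x) = C1 + 4*x^3/3 + sqrt(2)*x


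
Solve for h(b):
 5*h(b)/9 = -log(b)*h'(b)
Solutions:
 h(b) = C1*exp(-5*li(b)/9)


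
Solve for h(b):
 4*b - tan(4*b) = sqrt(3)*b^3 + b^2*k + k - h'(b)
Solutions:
 h(b) = C1 + sqrt(3)*b^4/4 + b^3*k/3 - 2*b^2 + b*k - log(cos(4*b))/4


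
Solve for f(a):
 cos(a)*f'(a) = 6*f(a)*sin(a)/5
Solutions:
 f(a) = C1/cos(a)^(6/5)


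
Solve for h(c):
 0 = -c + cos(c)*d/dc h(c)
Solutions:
 h(c) = C1 + Integral(c/cos(c), c)


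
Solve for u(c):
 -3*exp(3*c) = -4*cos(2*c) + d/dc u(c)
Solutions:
 u(c) = C1 - exp(3*c) + 2*sin(2*c)


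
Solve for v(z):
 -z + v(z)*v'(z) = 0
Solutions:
 v(z) = -sqrt(C1 + z^2)
 v(z) = sqrt(C1 + z^2)


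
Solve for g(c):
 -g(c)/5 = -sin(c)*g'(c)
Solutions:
 g(c) = C1*(cos(c) - 1)^(1/10)/(cos(c) + 1)^(1/10)


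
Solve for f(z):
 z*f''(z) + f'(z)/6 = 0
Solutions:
 f(z) = C1 + C2*z^(5/6)


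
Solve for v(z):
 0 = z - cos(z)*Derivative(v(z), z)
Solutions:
 v(z) = C1 + Integral(z/cos(z), z)


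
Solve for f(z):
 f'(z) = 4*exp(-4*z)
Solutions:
 f(z) = C1 - exp(-4*z)


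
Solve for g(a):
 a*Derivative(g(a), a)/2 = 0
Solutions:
 g(a) = C1


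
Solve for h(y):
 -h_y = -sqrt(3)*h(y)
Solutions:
 h(y) = C1*exp(sqrt(3)*y)


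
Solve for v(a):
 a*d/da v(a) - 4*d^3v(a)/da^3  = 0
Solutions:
 v(a) = C1 + Integral(C2*airyai(2^(1/3)*a/2) + C3*airybi(2^(1/3)*a/2), a)


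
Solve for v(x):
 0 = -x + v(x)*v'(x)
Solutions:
 v(x) = -sqrt(C1 + x^2)
 v(x) = sqrt(C1 + x^2)


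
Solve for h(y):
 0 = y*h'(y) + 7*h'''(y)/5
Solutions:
 h(y) = C1 + Integral(C2*airyai(-5^(1/3)*7^(2/3)*y/7) + C3*airybi(-5^(1/3)*7^(2/3)*y/7), y)


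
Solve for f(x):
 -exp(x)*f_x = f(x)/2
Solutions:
 f(x) = C1*exp(exp(-x)/2)


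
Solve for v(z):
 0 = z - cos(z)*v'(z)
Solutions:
 v(z) = C1 + Integral(z/cos(z), z)


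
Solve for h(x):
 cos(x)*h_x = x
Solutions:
 h(x) = C1 + Integral(x/cos(x), x)


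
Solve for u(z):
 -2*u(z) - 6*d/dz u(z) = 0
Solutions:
 u(z) = C1*exp(-z/3)


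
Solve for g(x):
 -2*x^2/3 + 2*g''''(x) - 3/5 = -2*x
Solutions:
 g(x) = C1 + C2*x + C3*x^2 + C4*x^3 + x^6/1080 - x^5/120 + x^4/80


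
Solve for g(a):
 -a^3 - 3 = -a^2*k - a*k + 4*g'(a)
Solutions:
 g(a) = C1 - a^4/16 + a^3*k/12 + a^2*k/8 - 3*a/4


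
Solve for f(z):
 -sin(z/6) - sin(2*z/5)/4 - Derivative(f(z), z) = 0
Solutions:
 f(z) = C1 + 6*cos(z/6) + 5*cos(2*z/5)/8


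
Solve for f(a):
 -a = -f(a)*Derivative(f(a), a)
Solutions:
 f(a) = -sqrt(C1 + a^2)
 f(a) = sqrt(C1 + a^2)


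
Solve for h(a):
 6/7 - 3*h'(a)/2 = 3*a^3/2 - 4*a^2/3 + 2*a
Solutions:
 h(a) = C1 - a^4/4 + 8*a^3/27 - 2*a^2/3 + 4*a/7


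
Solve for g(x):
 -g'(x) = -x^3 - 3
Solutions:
 g(x) = C1 + x^4/4 + 3*x


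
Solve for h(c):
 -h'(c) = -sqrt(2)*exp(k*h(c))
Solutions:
 h(c) = Piecewise((log(-1/(C1*k + sqrt(2)*c*k))/k, Ne(k, 0)), (nan, True))
 h(c) = Piecewise((C1 + sqrt(2)*c, Eq(k, 0)), (nan, True))


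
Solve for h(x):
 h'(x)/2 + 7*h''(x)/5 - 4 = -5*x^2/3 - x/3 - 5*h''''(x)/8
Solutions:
 h(x) = C1 + C2*exp(-6^(1/3)*x*(-(225 + sqrt(182337))^(1/3) + 28*6^(1/3)/(225 + sqrt(182337))^(1/3))/30)*sin(2^(1/3)*3^(1/6)*x*(84*2^(1/3)/(225 + sqrt(182337))^(1/3) + 3^(2/3)*(225 + sqrt(182337))^(1/3))/30) + C3*exp(-6^(1/3)*x*(-(225 + sqrt(182337))^(1/3) + 28*6^(1/3)/(225 + sqrt(182337))^(1/3))/30)*cos(2^(1/3)*3^(1/6)*x*(84*2^(1/3)/(225 + sqrt(182337))^(1/3) + 3^(2/3)*(225 + sqrt(182337))^(1/3))/30) + C4*exp(6^(1/3)*x*(-(225 + sqrt(182337))^(1/3) + 28*6^(1/3)/(225 + sqrt(182337))^(1/3))/15) - 10*x^3/9 + 9*x^2 - 212*x/5


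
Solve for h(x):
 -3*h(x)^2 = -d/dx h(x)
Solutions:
 h(x) = -1/(C1 + 3*x)


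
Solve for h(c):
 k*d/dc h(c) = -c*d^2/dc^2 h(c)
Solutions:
 h(c) = C1 + c^(1 - re(k))*(C2*sin(log(c)*Abs(im(k))) + C3*cos(log(c)*im(k)))


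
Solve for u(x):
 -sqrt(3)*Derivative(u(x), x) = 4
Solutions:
 u(x) = C1 - 4*sqrt(3)*x/3


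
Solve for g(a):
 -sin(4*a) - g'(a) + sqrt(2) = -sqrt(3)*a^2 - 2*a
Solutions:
 g(a) = C1 + sqrt(3)*a^3/3 + a^2 + sqrt(2)*a + cos(4*a)/4


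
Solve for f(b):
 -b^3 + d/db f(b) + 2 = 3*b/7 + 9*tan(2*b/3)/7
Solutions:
 f(b) = C1 + b^4/4 + 3*b^2/14 - 2*b - 27*log(cos(2*b/3))/14


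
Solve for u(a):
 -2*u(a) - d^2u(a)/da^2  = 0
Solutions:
 u(a) = C1*sin(sqrt(2)*a) + C2*cos(sqrt(2)*a)


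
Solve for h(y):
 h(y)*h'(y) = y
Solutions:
 h(y) = -sqrt(C1 + y^2)
 h(y) = sqrt(C1 + y^2)


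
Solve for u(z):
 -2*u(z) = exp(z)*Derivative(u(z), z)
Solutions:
 u(z) = C1*exp(2*exp(-z))


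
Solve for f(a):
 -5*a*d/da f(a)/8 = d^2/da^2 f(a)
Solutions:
 f(a) = C1 + C2*erf(sqrt(5)*a/4)


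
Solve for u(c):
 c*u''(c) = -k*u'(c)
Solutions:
 u(c) = C1 + c^(1 - re(k))*(C2*sin(log(c)*Abs(im(k))) + C3*cos(log(c)*im(k)))


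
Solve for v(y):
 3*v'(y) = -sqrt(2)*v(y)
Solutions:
 v(y) = C1*exp(-sqrt(2)*y/3)


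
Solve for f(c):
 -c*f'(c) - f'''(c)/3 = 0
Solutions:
 f(c) = C1 + Integral(C2*airyai(-3^(1/3)*c) + C3*airybi(-3^(1/3)*c), c)


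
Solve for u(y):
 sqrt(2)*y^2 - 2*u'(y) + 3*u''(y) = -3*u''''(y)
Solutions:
 u(y) = C1 + C2*exp(3^(1/3)*y*(-(3 + 2*sqrt(3))^(1/3) + 3^(1/3)/(3 + 2*sqrt(3))^(1/3))/6)*sin(3^(1/6)*y*(3/(3 + 2*sqrt(3))^(1/3) + 3^(2/3)*(3 + 2*sqrt(3))^(1/3))/6) + C3*exp(3^(1/3)*y*(-(3 + 2*sqrt(3))^(1/3) + 3^(1/3)/(3 + 2*sqrt(3))^(1/3))/6)*cos(3^(1/6)*y*(3/(3 + 2*sqrt(3))^(1/3) + 3^(2/3)*(3 + 2*sqrt(3))^(1/3))/6) + C4*exp(-3^(1/3)*y*(-(3 + 2*sqrt(3))^(1/3) + 3^(1/3)/(3 + 2*sqrt(3))^(1/3))/3) + sqrt(2)*y^3/6 + 3*sqrt(2)*y^2/4 + 9*sqrt(2)*y/4


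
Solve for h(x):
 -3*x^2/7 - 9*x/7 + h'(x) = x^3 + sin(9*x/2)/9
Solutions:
 h(x) = C1 + x^4/4 + x^3/7 + 9*x^2/14 - 2*cos(9*x/2)/81


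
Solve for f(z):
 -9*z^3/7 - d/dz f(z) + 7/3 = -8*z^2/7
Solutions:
 f(z) = C1 - 9*z^4/28 + 8*z^3/21 + 7*z/3


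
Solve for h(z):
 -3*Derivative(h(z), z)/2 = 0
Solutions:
 h(z) = C1


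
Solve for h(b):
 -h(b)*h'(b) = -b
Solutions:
 h(b) = -sqrt(C1 + b^2)
 h(b) = sqrt(C1 + b^2)


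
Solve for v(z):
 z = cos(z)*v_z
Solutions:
 v(z) = C1 + Integral(z/cos(z), z)


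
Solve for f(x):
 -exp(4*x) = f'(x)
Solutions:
 f(x) = C1 - exp(4*x)/4


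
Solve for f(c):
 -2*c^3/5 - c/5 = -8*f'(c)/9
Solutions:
 f(c) = C1 + 9*c^4/80 + 9*c^2/80


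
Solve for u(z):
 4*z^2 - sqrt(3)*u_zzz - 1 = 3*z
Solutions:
 u(z) = C1 + C2*z + C3*z^2 + sqrt(3)*z^5/45 - sqrt(3)*z^4/24 - sqrt(3)*z^3/18


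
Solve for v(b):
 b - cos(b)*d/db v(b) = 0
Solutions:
 v(b) = C1 + Integral(b/cos(b), b)


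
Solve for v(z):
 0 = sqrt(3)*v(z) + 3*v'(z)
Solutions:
 v(z) = C1*exp(-sqrt(3)*z/3)


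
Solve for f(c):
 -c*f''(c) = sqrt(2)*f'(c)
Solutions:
 f(c) = C1 + C2*c^(1 - sqrt(2))


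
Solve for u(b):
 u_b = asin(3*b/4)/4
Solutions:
 u(b) = C1 + b*asin(3*b/4)/4 + sqrt(16 - 9*b^2)/12


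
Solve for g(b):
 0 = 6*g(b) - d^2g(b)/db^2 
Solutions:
 g(b) = C1*exp(-sqrt(6)*b) + C2*exp(sqrt(6)*b)


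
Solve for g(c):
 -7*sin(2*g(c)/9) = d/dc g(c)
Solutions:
 7*c + 9*log(cos(2*g(c)/9) - 1)/4 - 9*log(cos(2*g(c)/9) + 1)/4 = C1


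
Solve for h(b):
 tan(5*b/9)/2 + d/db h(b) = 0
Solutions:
 h(b) = C1 + 9*log(cos(5*b/9))/10


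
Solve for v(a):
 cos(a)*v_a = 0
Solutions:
 v(a) = C1


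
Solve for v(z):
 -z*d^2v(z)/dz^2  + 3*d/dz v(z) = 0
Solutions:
 v(z) = C1 + C2*z^4


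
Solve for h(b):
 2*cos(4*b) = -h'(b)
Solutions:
 h(b) = C1 - sin(4*b)/2


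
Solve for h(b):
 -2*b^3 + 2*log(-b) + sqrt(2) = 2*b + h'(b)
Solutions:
 h(b) = C1 - b^4/2 - b^2 + 2*b*log(-b) + b*(-2 + sqrt(2))


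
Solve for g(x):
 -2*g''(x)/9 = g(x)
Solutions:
 g(x) = C1*sin(3*sqrt(2)*x/2) + C2*cos(3*sqrt(2)*x/2)


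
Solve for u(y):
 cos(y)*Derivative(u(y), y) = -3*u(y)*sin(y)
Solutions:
 u(y) = C1*cos(y)^3


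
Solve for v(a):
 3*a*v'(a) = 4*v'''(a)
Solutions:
 v(a) = C1 + Integral(C2*airyai(6^(1/3)*a/2) + C3*airybi(6^(1/3)*a/2), a)


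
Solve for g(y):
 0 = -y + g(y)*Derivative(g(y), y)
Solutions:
 g(y) = -sqrt(C1 + y^2)
 g(y) = sqrt(C1 + y^2)


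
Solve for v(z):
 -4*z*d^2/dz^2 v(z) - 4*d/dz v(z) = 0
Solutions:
 v(z) = C1 + C2*log(z)


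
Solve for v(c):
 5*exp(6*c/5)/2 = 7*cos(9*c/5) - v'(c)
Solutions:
 v(c) = C1 - 25*exp(6*c/5)/12 + 35*sin(9*c/5)/9


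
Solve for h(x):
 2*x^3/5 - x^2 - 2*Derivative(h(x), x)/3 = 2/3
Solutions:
 h(x) = C1 + 3*x^4/20 - x^3/2 - x


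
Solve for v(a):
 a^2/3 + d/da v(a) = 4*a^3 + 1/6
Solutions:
 v(a) = C1 + a^4 - a^3/9 + a/6


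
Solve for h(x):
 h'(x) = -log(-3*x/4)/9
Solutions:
 h(x) = C1 - x*log(-x)/9 + x*(-log(3) + 1 + 2*log(2))/9


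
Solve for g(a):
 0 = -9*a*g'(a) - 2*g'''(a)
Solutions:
 g(a) = C1 + Integral(C2*airyai(-6^(2/3)*a/2) + C3*airybi(-6^(2/3)*a/2), a)


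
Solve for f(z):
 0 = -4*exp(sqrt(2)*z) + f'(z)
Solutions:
 f(z) = C1 + 2*sqrt(2)*exp(sqrt(2)*z)


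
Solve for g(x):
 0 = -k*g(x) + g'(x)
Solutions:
 g(x) = C1*exp(k*x)


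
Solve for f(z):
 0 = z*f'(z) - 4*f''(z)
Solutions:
 f(z) = C1 + C2*erfi(sqrt(2)*z/4)


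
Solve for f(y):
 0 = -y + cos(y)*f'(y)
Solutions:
 f(y) = C1 + Integral(y/cos(y), y)


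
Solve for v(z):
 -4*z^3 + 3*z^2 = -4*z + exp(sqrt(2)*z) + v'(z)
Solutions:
 v(z) = C1 - z^4 + z^3 + 2*z^2 - sqrt(2)*exp(sqrt(2)*z)/2


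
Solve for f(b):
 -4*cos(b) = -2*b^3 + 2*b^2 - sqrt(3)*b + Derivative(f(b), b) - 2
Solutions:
 f(b) = C1 + b^4/2 - 2*b^3/3 + sqrt(3)*b^2/2 + 2*b - 4*sin(b)


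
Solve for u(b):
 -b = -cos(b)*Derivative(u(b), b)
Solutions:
 u(b) = C1 + Integral(b/cos(b), b)


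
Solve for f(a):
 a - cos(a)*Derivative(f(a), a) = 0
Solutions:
 f(a) = C1 + Integral(a/cos(a), a)


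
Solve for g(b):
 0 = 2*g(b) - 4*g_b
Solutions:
 g(b) = C1*exp(b/2)


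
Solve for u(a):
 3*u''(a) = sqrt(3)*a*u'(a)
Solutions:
 u(a) = C1 + C2*erfi(sqrt(2)*3^(3/4)*a/6)


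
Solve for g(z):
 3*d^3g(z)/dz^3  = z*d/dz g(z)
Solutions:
 g(z) = C1 + Integral(C2*airyai(3^(2/3)*z/3) + C3*airybi(3^(2/3)*z/3), z)


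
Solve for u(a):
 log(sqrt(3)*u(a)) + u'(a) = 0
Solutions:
 2*Integral(1/(2*log(_y) + log(3)), (_y, u(a))) = C1 - a


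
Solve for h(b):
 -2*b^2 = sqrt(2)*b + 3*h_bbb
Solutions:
 h(b) = C1 + C2*b + C3*b^2 - b^5/90 - sqrt(2)*b^4/72


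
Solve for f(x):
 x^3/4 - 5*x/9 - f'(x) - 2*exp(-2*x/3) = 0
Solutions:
 f(x) = C1 + x^4/16 - 5*x^2/18 + 3*exp(-2*x/3)


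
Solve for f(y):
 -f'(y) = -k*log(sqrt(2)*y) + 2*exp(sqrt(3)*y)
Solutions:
 f(y) = C1 + k*y*log(y) + k*y*(-1 + log(2)/2) - 2*sqrt(3)*exp(sqrt(3)*y)/3


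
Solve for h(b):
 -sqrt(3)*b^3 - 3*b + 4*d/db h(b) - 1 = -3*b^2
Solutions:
 h(b) = C1 + sqrt(3)*b^4/16 - b^3/4 + 3*b^2/8 + b/4


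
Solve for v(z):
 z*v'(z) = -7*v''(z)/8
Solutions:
 v(z) = C1 + C2*erf(2*sqrt(7)*z/7)


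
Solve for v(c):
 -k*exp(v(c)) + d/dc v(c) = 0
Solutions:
 v(c) = log(-1/(C1 + c*k))


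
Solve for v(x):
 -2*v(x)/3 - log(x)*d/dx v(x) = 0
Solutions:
 v(x) = C1*exp(-2*li(x)/3)


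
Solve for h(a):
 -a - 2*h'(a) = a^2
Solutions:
 h(a) = C1 - a^3/6 - a^2/4


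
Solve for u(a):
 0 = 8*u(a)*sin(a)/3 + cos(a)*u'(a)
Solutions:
 u(a) = C1*cos(a)^(8/3)


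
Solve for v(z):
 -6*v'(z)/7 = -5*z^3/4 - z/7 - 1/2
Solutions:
 v(z) = C1 + 35*z^4/96 + z^2/12 + 7*z/12


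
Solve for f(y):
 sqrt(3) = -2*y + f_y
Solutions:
 f(y) = C1 + y^2 + sqrt(3)*y


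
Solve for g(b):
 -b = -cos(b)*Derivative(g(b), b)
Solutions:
 g(b) = C1 + Integral(b/cos(b), b)


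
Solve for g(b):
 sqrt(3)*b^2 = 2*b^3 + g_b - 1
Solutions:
 g(b) = C1 - b^4/2 + sqrt(3)*b^3/3 + b


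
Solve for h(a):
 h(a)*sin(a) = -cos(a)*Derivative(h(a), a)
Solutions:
 h(a) = C1*cos(a)
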